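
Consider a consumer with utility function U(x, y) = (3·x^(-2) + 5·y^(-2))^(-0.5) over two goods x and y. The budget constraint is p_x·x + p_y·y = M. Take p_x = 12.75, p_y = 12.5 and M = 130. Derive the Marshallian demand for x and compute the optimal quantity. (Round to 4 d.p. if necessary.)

x* = 4.6985

MU_x ∝ 3·x^(-3), MU_y ∝ 5·y^(-3), so MRS = (3/5)·(y/x)^(3) = p_x/p_y.
Solve for the ratio: y/x = [(5/3)·p_x/p_y]^(1/3).
Substitute y = (y/x)·x into the budget: x* = M/(p_x + p_y·(y/x)).
Numerically y/x = 1.193483, so x* = 130/(12.75 + 12.5·1.193483) = 4.6985.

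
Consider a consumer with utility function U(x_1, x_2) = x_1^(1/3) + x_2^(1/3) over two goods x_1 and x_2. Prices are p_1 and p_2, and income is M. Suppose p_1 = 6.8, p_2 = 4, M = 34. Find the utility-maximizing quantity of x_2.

MRS = MU_x_1/MU_x_2 = (x_2/x_1)^(2/3). Set equal to p_1/p_2.
Solve for the ratio: x_2/x_1 = [p_1/p_2]^(1.5).
Substitute x_2 = (x_2/x_1)·x_1 into the budget: x_1* = M/(p_1 + p_2·(x_2/x_1)).
Numerically x_2/x_1 = 2.216529, so x_1* = 34/(6.8 + 4·2.216529) = 2.1703 and x_2* = 2.216529·2.1703 = 4.8105.

x_2* = 4.8105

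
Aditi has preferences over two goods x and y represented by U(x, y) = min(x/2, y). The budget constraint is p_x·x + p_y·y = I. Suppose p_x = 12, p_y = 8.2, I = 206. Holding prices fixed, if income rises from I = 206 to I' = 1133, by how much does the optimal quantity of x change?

With perfect complements, no substitution: consume in ratio x:y = 2:1.
Budget: p_x·x + p_y·(1/2)·x = I, so (2·p_x + p_y)·x = 2·I.
Demand: x*(p_x,p_y,I) = 2·I/(2·p_x + p_y), y* = I/(2·p_x + p_y).
Here 2·12 + 8.2 = 32.2, giving x* = 12.795.
At I' = 1133: x* = 70.3727. Change: 70.3727 − 12.795 = 57.5776.

Δx* = 57.5776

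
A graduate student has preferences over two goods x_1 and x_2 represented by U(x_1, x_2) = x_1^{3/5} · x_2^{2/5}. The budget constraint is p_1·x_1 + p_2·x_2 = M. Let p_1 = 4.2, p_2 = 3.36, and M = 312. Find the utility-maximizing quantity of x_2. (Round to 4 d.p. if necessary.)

MU_x_1/MU_x_2 = (0.6·x_2)/(0.4·x_1); tangency sets this equal to p_1/p_2.
So 0.6·p_2·x_2 = 0.4·p_1·x_1; combined with the budget, a share 0.6 of income goes to x_1.
Demand: x_1*(p_1,p_2,M) = 0.6·M/p_1 and x_2* = 0.4·M/p_2.
At p_1=4.2, p_2=3.36, M=312: x_2* = 0.4·312/3.36 = 37.1429.

x_2* = 37.1429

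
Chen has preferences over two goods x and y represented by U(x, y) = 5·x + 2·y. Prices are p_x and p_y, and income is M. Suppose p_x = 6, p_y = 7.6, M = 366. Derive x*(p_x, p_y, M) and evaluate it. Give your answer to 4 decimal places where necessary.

x* = 61

x gives more utility per dollar, so spend all income on x: x* = M/p_x, y* = 0.
Numerically: x* = 61, y* = 0.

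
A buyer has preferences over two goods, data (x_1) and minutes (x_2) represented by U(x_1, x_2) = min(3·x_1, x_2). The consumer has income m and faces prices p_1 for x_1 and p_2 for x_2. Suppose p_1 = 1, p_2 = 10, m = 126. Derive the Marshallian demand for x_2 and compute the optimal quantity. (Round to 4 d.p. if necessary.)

x_2* = 12.1935

Leontief preferences: the optimum is at the kink where x_1/1 = x_2/3, i.e. x_2 = 3·x_1.
Budget: p_1·x_1 + p_2·3·x_1 = m, so (p_1 + 3·p_2)·x_1 = m.
Demand: x_1*(p_1,p_2,m) = m/(p_1 + 3·p_2), x_2* = 3·m/(p_1 + 3·p_2).
Here 1 + 3·10 = 31, giving x_2* = 12.1935.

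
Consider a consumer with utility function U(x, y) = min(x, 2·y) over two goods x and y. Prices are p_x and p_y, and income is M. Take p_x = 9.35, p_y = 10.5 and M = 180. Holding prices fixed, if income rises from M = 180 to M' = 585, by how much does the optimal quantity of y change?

Δy* = 13.8699

Demand: x*(p_x,p_y,M) = 2·M/(2·p_x + p_y), y* = M/(2·p_x + p_y).
Here 2·9.35 + 10.5 = 29.2, giving y* = 6.1644.
At M' = 585: y* = 20.0342. Change: 20.0342 − 6.1644 = 13.8699.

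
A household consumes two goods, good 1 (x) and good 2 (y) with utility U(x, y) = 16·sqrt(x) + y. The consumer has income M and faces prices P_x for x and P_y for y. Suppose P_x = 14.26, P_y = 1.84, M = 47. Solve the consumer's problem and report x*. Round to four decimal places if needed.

x* = 1.0656

MU_x = 8/√x, MU_y = 1. Tangency: 8/√x = P_x/P_y.
Solve: √x = 8·P_y/P_x, so x*(P_x,P_y) = (8·P_y/P_x)², and y* = (M − P_x·x*)/P_y.
Plugging in: x* = (8·1.84/14.26)² = 1.0656.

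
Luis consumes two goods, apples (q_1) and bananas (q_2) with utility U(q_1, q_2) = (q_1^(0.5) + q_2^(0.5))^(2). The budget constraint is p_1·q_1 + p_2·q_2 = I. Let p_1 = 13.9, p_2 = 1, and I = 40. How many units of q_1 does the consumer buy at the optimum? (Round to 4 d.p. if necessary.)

q_1* = 0.1931

MU_q_1 ∝ q_1^(-0.5), MU_q_2 ∝ q_2^(-0.5), so MRS = (q_2/q_1)^(0.5) = p_1/p_2.
Hence q_2/q_1 = (p_1/p_2)^(1/(0.5)), i.e. raised to the 2 power.
With the ratio pinned down, the budget gives q_1* = I/(p_1 + p_2·(q_2/q_1)) and q_2* = (q_2/q_1)·q_1*.
Numerically q_2/q_1 = 193.21, so q_1* = 40/(13.9 + 1·193.21) = 0.1931.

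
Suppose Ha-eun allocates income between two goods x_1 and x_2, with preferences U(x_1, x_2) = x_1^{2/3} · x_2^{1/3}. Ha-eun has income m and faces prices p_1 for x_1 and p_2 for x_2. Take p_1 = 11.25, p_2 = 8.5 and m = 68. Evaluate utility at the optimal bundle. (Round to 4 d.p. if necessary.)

The MRS is 2·x_2/x_1. Set MRS = p_1/p_2.
Rearranging, p_2·x_2 = (1/2)·p_1·x_1. Substituting into the budget gives p_1·x_1·(1 + (1/2)) = m.
Demand: x_1*(p_1,p_2,m) = 2/3·m/p_1 and x_2* = 1/3·m/p_2.
At p_1=11.25, p_2=8.5, m=68: x_1* = 2/3·68/11.25 = 4.0296, x_2* = 2.6667.
Utility at the optimum: U(4.0296, 2.6667) = 3.5116.

V = 3.5116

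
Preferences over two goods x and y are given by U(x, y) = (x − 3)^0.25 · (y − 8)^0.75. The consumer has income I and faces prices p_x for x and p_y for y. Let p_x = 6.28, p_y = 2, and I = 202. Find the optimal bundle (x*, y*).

This is Cobb-Douglas in (x−3, y−8): tangency gives 0.25·p_y·(y−8) = 0.75·p_x·(x−3).
After buying the subsistence bundle (3, 8), a share 0.25 of the remaining income goes to x: x* = 3 + 0.25·(I − 3p_x − 8p_y)/p_x.
Discretionary income = 202 − 3·6.28 − 8·2 = 167.16; x* = 3 + 0.25·167.16/6.28 = 9.6545; y* = 8 + 0.75·167.16/2 = 70.685.

x* = 9.6545, y* = 70.685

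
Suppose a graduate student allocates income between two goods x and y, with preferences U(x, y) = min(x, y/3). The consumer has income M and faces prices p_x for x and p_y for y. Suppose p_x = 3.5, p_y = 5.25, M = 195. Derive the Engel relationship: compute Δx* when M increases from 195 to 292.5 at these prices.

Δx* = 5.0649

With perfect complements, no substitution: consume in ratio x:y = 1:3.
Budget: p_x·x + p_y·3·x = M, so (p_x + 3·p_y)·x = M.
Demand: x*(p_x,p_y,M) = M/(p_x + 3·p_y), y* = 3·M/(p_x + 3·p_y).
Here 3.5 + 3·5.25 = 19.25, giving x* = 10.1299.
At M' = 292.5: x* = 15.1948. Change: 15.1948 − 10.1299 = 5.0649.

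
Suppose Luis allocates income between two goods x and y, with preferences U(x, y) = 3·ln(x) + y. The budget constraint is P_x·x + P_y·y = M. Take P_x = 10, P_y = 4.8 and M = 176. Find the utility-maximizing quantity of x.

x* = 1.44

MU_x = 3/x, MU_y = 1. Tangency: 3/x = P_x/P_y.
So x*(P_x,P_y) = 3·P_y/P_x, independent of income; and y* = (M − 3·P_y)/P_y.
At the given prices: x* = 3·4.8/10 = 1.44.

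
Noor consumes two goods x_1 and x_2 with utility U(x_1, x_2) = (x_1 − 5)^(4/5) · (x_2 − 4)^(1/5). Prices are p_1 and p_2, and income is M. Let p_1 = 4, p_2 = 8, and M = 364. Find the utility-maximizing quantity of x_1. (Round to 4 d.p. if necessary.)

x_1* = 67.4

After buying the subsistence bundle (5, 4), a share 0.8 of the remaining income goes to x_1: x_1* = 5 + 0.8·(M − 5p_1 − 4p_2)/p_1.
Discretionary income = 364 − 5·4 − 4·8 = 312; x_1* = 5 + 0.8·312/4 = 67.4.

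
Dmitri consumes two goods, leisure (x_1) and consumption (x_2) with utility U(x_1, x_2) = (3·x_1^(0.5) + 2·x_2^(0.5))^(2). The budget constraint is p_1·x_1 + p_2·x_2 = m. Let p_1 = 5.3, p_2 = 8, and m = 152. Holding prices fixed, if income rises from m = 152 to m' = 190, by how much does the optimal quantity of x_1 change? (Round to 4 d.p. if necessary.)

MU_x_1 ∝ 3·x_1^(-0.5), MU_x_2 ∝ 2·x_2^(-0.5), so MRS = (3/2)·(x_2/x_1)^(0.5) = p_1/p_2.
Hence x_2/x_1 = ((2/3)·p_1/p_2)^(1/(0.5)), i.e. raised to the 2 power.
With the ratio pinned down, the budget gives x_1* = m/(p_1 + p_2·(x_2/x_1)) and x_2* = (x_2/x_1)·x_1*.
Numerically x_2/x_1 = 0.195069, so x_1* = 152/(5.3 + 8·0.195069) = 22.1556.
At m' = 190: x_1* = 27.6946. Change: 27.6946 − 22.1556 = 5.5389.

Δx_1* = 5.5389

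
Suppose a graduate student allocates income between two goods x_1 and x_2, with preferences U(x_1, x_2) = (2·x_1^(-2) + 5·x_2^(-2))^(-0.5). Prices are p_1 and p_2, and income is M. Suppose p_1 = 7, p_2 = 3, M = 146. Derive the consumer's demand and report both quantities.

MRS = MU_x_1/MU_x_2 = (2/5)·(x_2/x_1)^(3). Set equal to p_1/p_2.
Hence x_2/x_1 = ((5/2)·p_1/p_2)^(1/(3)), i.e. raised to the 1/3 power.
Substitute x_2 = (x_2/x_1)·x_1 into the budget: x_1* = M/(p_1 + p_2·(x_2/x_1)).
Numerically x_2/x_1 = 1.800137, so x_1* = 146/(7 + 3·1.800137) = 11.7738 and x_2* = 1.800137·11.7738 = 21.1945.

x_1* = 11.7738, x_2* = 21.1945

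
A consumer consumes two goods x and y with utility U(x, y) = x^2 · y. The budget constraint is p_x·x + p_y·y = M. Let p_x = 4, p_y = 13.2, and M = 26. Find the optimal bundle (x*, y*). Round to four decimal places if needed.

Tangency: MRS = 2·y/x = p_x/p_y.
Rearranging, p_y·y = (1/2)·p_x·x. Substituting into the budget gives p_x·x·(1 + (1/2)) = M.
Demand: x*(p_x,p_y,M) = 2/3·M/p_x and y* = 1/3·M/p_y.
At p_x=4, p_y=13.2, M=26: x* = 2/3·26/4 = 4.3333, y* = 0.6566.

x* = 4.3333, y* = 0.6566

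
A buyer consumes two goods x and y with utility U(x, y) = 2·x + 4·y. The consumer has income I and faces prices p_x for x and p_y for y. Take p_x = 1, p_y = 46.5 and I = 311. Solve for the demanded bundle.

Linear utility — the consumer picks whichever good has higher MU/price: 2/1 = 2 vs 4/46.5 = 0.086.
x gives more utility per dollar, so spend all income on x: x* = I/p_x, y* = 0.
Numerically: x* = 311, y* = 0.

x* = 311, y* = 0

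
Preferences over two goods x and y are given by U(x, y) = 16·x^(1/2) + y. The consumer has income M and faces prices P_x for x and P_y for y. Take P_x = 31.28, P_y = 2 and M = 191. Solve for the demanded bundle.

Set MRS = P_x/P_y: 8·x^(−1/2) = P_x/P_y.
Thus x* = (8·P_y/P_x)² — independent of M — with the rest of income spent on y.
Plugging in: x* = (8·2/31.28)² = 0.2616, y* = 91.4079.

x* = 0.2616, y* = 91.4079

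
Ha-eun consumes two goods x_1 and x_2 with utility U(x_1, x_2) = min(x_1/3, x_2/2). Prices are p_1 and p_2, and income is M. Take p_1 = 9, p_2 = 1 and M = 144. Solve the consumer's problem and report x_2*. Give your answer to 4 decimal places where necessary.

With perfect complements, no substitution: consume in ratio x_1:x_2 = 3:2.
Budget: p_1·x_1 + p_2·(2/3)·x_1 = M, so (3·p_1 + 2·p_2)·x_1 = 3·M.
Demand: x_1*(p_1,p_2,M) = 3·M/(3·p_1 + 2·p_2), x_2* = 2·M/(3·p_1 + 2·p_2).
Here 3·9 + 2·1 = 29, giving x_2* = 9.931.

x_2* = 9.931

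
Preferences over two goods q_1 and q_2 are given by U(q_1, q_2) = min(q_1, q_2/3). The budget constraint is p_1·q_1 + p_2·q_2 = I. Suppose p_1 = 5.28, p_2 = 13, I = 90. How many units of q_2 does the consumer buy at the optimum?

Leontief preferences: the optimum is at the kink where q_1/1 = q_2/3, i.e. q_2 = 3·q_1.
Budget: p_1·q_1 + p_2·3·q_1 = I, so (p_1 + 3·p_2)·q_1 = I.
Demand: q_1*(p_1,p_2,I) = I/(p_1 + 3·p_2), q_2* = 3·I/(p_1 + 3·p_2).
Here 5.28 + 3·13 = 44.28, giving q_2* = 6.0976.

q_2* = 6.0976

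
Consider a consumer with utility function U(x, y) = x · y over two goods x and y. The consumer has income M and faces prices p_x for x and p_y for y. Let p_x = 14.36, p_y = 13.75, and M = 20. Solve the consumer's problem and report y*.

y* = 0.7273

MU_x/MU_y = (y)/(x); tangency sets this equal to p_x/p_y.
So p_y·y = p_x·x; combined with the budget, a share 0.5 of income goes to x.
Demand: x*(p_x,p_y,M) = 0.5·M/p_x and y* = 0.5·M/p_y.
At p_x=14.36, p_y=13.75, M=20: y* = 0.5·20/13.75 = 0.7273.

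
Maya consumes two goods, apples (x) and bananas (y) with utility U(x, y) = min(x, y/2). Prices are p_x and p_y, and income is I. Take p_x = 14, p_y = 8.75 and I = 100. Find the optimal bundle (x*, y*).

Demand: x*(p_x,p_y,I) = I/(p_x + 2·p_y), y* = 2·I/(p_x + 2·p_y).
Here 14 + 2·8.75 = 31.5, giving x* = 3.1746 and y* = 6.3492.

x* = 3.1746, y* = 6.3492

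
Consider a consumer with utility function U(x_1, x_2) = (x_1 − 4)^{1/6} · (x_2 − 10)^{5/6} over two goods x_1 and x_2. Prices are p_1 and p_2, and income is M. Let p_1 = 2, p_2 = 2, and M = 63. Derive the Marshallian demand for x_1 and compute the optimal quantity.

This is Cobb-Douglas in (x_1−4, x_2−10): tangency gives 1/6·p_2·(x_2−10) = 5/6·p_1·(x_1−4).
Substituting into the budget: x_1* = 4 + 1/6·(M − 4·p_1 − 10·p_2)/p_1, and x_2* = 10 + 5/6·(…)/p_2.
Discretionary income = 63 − 4·2 − 10·2 = 35; x_1* = 4 + 1/6·35/2 = 6.9167.

x_1* = 6.9167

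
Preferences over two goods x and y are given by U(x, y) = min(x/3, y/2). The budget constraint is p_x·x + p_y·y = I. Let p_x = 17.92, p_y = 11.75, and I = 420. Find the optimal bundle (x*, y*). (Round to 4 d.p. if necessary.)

x* = 16.3086, y* = 10.8724

With perfect complements, no substitution: consume in ratio x:y = 3:2.
Budget: p_x·x + p_y·(2/3)·x = I, so (3·p_x + 2·p_y)·x = 3·I.
Demand: x*(p_x,p_y,I) = 3·I/(3·p_x + 2·p_y), y* = 2·I/(3·p_x + 2·p_y).
Here 3·17.92 + 2·11.75 = 77.26, giving x* = 16.3086 and y* = 10.8724.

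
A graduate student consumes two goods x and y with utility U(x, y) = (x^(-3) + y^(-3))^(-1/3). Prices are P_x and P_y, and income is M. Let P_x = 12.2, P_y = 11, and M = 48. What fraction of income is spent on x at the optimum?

share on x = 0.5194

MRS = MU_x/MU_y = (y/x)^(4). Set equal to P_x/P_y.
Solve for the ratio: y/x = [P_x/P_y]^(0.25).
With the ratio pinned down, the budget gives x* = M/(P_x + P_y·(y/x)) and y* = (y/x)·x*.
Numerically y/x = 1.026223, so x* = 48/(12.2 + 11·1.026223) = 2.0436 and y* = 1.026223·2.0436 = 2.0971.
Expenditure on x: 12.2·2.0436 = 24.9314; share = 0.5194.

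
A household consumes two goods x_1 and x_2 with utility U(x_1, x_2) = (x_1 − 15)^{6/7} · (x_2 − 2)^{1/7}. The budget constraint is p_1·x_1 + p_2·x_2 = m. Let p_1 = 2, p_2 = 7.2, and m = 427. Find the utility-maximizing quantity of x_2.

x_2* = 9.5913

Let x_1' = x_1−15, x_2' = x_2−2. MRS = 6·x_2'/x_1' = p_1/p_2.
Substituting into the budget: x_1* = 15 + 6/7·(m − 15·p_1 − 2·p_2)/p_1, and x_2* = 2 + 1/7·(…)/p_2.
Discretionary income = 427 − 15·2 − 2·7.2 = 382.6; x_2* = 2 + 1/7·382.6/7.2 = 9.5913.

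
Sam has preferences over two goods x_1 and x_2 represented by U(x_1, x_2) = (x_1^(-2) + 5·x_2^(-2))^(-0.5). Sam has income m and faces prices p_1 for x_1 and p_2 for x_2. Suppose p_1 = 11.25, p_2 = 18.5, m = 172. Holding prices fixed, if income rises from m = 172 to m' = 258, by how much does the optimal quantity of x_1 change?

Δx_1* = 2.2601

MU_x_1 ∝ x_1^(-3), MU_x_2 ∝ 5·x_2^(-3), so MRS = (1/5)·(x_2/x_1)^(3) = p_1/p_2.
Solve for the ratio: x_2/x_1 = [5·p_1/p_2]^(1/3).
Substitute x_2 = (x_2/x_1)·x_1 into the budget: x_1* = m/(p_1 + p_2·(x_2/x_1)).
Numerically x_2/x_1 = 1.448717, so x_1* = 172/(11.25 + 18.5·1.448717) = 4.5202.
At m' = 258: x_1* = 6.7803. Change: 6.7803 − 4.5202 = 2.2601.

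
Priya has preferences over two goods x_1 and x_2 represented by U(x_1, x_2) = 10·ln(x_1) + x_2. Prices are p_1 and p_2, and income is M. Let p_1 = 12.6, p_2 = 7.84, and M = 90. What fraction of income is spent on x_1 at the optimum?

Set MRS = p_1/p_2: (10/x_1)/1 = p_1/p_2.
So x_1*(p_1,p_2) = 10·p_2/p_1, independent of income; and x_2* = (M − 10·p_2)/p_2.
At the given prices: x_1* = 10·7.84/12.6 = 6.2222, and x_2* = 1.4796.
Expenditure on x_1: 12.6·6.2222 = 78.4; share = 0.8711.

share on x_1 = 0.8711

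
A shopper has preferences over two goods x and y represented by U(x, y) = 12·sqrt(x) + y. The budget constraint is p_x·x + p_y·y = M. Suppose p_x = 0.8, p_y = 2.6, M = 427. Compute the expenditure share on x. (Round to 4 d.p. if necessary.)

MU_x = 6/√x, MU_y = 1. Tangency: 6/√x = p_x/p_y.
Thus x* = (6·p_y/p_x)² — independent of M — with the rest of income spent on y.
Plugging in: x* = (6·2.6/0.8)² = 380.25, y* = 47.2308.
Expenditure on x: 0.8·380.25 = 304.2; share = 0.7124.

share on x = 0.7124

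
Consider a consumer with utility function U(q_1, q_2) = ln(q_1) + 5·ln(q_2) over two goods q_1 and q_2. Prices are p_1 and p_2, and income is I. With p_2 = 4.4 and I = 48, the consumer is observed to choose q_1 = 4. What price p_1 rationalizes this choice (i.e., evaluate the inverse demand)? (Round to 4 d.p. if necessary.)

p_1 = 2

Tangency: MRS = (1/5)·q_2/q_1 = p_1/p_2.
Rearranging, p_2·q_2 = 5·p_1·q_1. Substituting into the budget gives p_1·q_1·(1 + 5) = I.
Demand: q_1*(p_1,p_2,I) = 1/6·I/p_1 and q_2* = 5/6·I/p_2.
Set q_1* = 4 in the demand function and solve for p_1: p_1 = 2.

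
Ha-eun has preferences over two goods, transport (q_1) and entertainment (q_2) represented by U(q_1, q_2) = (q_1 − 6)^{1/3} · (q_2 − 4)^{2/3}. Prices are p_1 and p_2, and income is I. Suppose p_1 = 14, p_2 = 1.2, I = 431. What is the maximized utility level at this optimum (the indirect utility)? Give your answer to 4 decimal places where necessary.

Discretionary income = 431 − 6·14 − 4·1.2 = 342.2; q_1* = 6 + 1/3·342.2/14 = 14.1476; q_2* = 4 + 2/3·342.2/1.2 = 194.1111.
Utility at the optimum: U(14.1476, 194.1111) = 66.5296.

V = 66.5296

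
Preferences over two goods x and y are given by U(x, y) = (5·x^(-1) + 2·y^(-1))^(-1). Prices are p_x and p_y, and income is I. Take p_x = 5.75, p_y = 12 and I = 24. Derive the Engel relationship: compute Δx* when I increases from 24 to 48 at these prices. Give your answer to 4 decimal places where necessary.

Numerically y/x = 0.437798, so x* = 24/(5.75 + 12·0.437798) = 2.1811.
At I' = 48: x* = 4.3622. Change: 4.3622 − 2.1811 = 2.1811.

Δx* = 2.1811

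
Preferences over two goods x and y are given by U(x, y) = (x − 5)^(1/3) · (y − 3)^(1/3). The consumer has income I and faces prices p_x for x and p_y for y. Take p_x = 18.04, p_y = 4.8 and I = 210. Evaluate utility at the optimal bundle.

V = 3.1772

This is Cobb-Douglas in (x−5, y−3): tangency gives 1/3·p_y·(y−3) = 1/3·p_x·(x−5).
Substituting into the budget: x* = 5 + 0.5·(I − 5·p_x − 3·p_y)/p_x, and y* = 3 + 0.5·(…)/p_y.
Discretionary income = 210 − 5·18.04 − 3·4.8 = 105.4; x* = 5 + 0.5·105.4/18.04 = 7.9213; y* = 3 + 0.5·105.4/4.8 = 13.9792.
Utility at the optimum: U(7.9213, 13.9792) = 3.1772.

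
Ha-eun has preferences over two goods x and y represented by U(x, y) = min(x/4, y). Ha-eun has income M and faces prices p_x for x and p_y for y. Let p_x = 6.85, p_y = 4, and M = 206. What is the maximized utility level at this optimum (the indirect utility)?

Demand: x*(p_x,p_y,M) = 4·M/(4·p_x + p_y), y* = M/(4·p_x + p_y).
Here 4·6.85 + 4 = 31.4, giving x* = 26.242 and y* = 6.5605.
Utility at the optimum: U(26.242, 6.5605) = 6.5605.

V = 6.5605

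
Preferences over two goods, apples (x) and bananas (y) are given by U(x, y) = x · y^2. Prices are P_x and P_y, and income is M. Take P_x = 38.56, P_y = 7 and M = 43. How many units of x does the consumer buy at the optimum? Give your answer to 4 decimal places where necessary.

x* = 0.3717

Demand: x*(P_x,P_y,M) = 1/3·M/P_x and y* = 2/3·M/P_y.
At P_x=38.56, P_y=7, M=43: x* = 1/3·43/38.56 = 0.3717.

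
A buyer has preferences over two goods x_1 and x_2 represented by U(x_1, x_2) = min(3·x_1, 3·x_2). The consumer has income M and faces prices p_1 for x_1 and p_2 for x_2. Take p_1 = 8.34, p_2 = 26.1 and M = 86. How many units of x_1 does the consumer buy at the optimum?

x_1* = 2.4971

Here 3·8.34 + 3·26.1 = 103.32, giving x_1* = 2.4971.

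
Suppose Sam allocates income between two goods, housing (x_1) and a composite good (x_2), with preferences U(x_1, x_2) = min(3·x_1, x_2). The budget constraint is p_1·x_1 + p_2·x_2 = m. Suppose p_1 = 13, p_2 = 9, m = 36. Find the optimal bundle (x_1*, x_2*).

x_1* = 0.9, x_2* = 2.7

Here 13 + 3·9 = 40, giving x_1* = 0.9 and x_2* = 2.7.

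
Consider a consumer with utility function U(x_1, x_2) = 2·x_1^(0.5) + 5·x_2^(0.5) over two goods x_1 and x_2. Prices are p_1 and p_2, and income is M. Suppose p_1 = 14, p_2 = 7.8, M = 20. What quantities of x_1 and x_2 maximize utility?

x_1* = 0.1169, x_2* = 2.3542

From the CES first-order condition, (2/5)·(x_2/x_1)^(0.5) = p_1/p_2.
Solve for the ratio: x_2/x_1 = [(5/2)·p_1/p_2]^(2).
Substitute x_2 = (x_2/x_1)·x_1 into the budget: x_1* = M/(p_1 + p_2·(x_2/x_1)).
Numerically x_2/x_1 = 20.13478, so x_1* = 20/(14 + 7.8·20.13478) = 0.1169 and x_2* = 20.13478·0.1169 = 2.3542.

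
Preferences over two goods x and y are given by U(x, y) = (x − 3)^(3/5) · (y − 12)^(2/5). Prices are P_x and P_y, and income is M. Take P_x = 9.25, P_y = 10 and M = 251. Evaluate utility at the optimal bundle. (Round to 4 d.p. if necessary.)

V = 5.5198

MRS = (3/2)·(y−12)/(x−3). Tangency with P_x/P_y gives y−12 = (2/3)·(P_x/P_y)·(x−3).
Substituting into the budget: x* = 3 + 0.6·(M − 3·P_x − 12·P_y)/P_x, and y* = 12 + 0.4·(…)/P_y.
Discretionary income = 251 − 3·9.25 − 12·10 = 103.25; x* = 3 + 0.6·103.25/9.25 = 9.6973; y* = 12 + 0.4·103.25/10 = 16.13.
Utility at the optimum: U(9.6973, 16.13) = 5.5198.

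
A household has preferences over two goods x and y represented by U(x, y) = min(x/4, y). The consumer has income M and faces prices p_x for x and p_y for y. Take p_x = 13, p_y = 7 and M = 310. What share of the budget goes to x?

With perfect complements, no substitution: consume in ratio x:y = 4:1.
Budget: p_x·x + p_y·(1/4)·x = M, so (4·p_x + p_y)·x = 4·M.
Demand: x*(p_x,p_y,M) = 4·M/(4·p_x + p_y), y* = M/(4·p_x + p_y).
Here 4·13 + 7 = 59, giving x* = 21.0169 and y* = 5.2542.
Expenditure on x: 13·21.0169 = 273.2203; share = 0.8814.

share on x = 0.8814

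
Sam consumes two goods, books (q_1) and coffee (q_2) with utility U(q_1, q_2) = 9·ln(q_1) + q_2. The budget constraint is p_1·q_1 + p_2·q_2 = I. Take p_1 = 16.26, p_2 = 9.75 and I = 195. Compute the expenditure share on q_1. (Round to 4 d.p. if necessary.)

share on q_1 = 0.45

MU_q_1 = 9/q_1, MU_q_2 = 1. Tangency: 9/q_1 = p_1/p_2.
So q_1*(p_1,p_2) = 9·p_2/p_1, independent of income; and q_2* = (I − 9·p_2)/p_2.
At the given prices: q_1* = 9·9.75/16.26 = 5.3967, and q_2* = 11.
Expenditure on q_1: 16.26·5.3967 = 87.75; share = 0.45.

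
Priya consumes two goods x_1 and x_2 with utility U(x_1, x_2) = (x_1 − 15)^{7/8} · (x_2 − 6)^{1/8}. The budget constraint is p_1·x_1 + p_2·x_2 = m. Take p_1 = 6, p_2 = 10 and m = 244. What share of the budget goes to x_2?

Let x_1' = x_1−15, x_2' = x_2−6. MRS = 7·x_2'/x_1' = p_1/p_2.
After buying the subsistence bundle (15, 6), a share 0.875 of the remaining income goes to x_1: x_1* = 15 + 0.875·(m − 15p_1 − 6p_2)/p_1.
Discretionary income = 244 − 15·6 − 6·10 = 94; x_1* = 15 + 0.875·94/6 = 28.7083; x_2* = 6 + 0.125·94/10 = 7.175.
Expenditure on x_2: 10·7.175 = 71.75; share = 0.2941.

share on x_2 = 0.2941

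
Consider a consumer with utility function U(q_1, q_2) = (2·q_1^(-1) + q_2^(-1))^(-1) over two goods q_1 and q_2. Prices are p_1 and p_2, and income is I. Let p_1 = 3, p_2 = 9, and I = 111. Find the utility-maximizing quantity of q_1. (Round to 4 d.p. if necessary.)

From the CES first-order condition, 2·(q_2/q_1)^(2) = p_1/p_2.
Solve for the ratio: q_2/q_1 = [(1/2)·p_1/p_2]^(0.5).
With the ratio pinned down, the budget gives q_1* = I/(p_1 + p_2·(q_2/q_1)) and q_2* = (q_2/q_1)·q_1*.
Numerically q_2/q_1 = 0.408248, so q_1* = 111/(3 + 9·0.408248) = 16.6311.

q_1* = 16.6311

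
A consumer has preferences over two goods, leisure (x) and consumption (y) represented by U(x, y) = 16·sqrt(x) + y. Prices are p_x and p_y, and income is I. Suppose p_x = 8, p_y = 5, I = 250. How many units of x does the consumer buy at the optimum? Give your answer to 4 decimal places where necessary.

Utility is quasi-linear in y; the FOC for x is 8/√x = p_x/p_y.
Solve: √x = 8·p_y/p_x, so x*(p_x,p_y) = (8·p_y/p_x)², and y* = (I − p_x·x*)/p_y.
Plugging in: x* = (8·5/8)² = 25.

x* = 25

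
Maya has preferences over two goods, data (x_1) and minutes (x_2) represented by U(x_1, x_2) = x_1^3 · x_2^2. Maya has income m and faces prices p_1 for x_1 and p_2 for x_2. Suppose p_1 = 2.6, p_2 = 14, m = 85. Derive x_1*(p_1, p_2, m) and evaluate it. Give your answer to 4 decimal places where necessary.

Tangency: MRS = (3/2)·x_2/x_1 = p_1/p_2.
So 3·p_2·x_2 = 2·p_1·x_1; combined with the budget, a share 0.6 of income goes to x_1.
Demand: x_1*(p_1,p_2,m) = 0.6·m/p_1 and x_2* = 0.4·m/p_2.
At p_1=2.6, p_2=14, m=85: x_1* = 0.6·85/2.6 = 19.6154.

x_1* = 19.6154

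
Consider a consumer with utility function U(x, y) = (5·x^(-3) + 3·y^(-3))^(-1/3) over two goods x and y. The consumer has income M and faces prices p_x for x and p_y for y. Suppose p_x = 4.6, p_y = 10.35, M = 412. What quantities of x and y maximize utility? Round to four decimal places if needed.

From the CES first-order condition, (5/3)·(y/x)^(4) = p_x/p_y.
Hence y/x = ((3/5)·p_x/p_y)^(1/(4)), i.e. raised to the 0.25 power.
With the ratio pinned down, the budget gives x* = M/(p_x + p_y·(y/x)) and y* = (y/x)·x*.
Numerically y/x = 0.718608, so x* = 412/(4.6 + 10.35·0.718608) = 34.2261 and y* = 0.718608·34.2261 = 24.5952.

x* = 34.2261, y* = 24.5952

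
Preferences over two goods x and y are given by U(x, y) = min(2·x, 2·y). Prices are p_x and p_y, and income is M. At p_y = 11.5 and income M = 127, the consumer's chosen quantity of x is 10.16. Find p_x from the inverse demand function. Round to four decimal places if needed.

p_x = 1

With perfect complements, no substitution: consume in ratio x:y = 2:2.
Budget: p_x·x + p_y·x = M, so (2·p_x + 2·p_y)·x = 2·M.
Demand: x*(p_x,p_y,M) = 2·M/(2·p_x + 2·p_y), y* = 2·M/(2·p_x + 2·p_y).
Set x* = 10.16 in the demand function and solve for p_x: p_x = 1.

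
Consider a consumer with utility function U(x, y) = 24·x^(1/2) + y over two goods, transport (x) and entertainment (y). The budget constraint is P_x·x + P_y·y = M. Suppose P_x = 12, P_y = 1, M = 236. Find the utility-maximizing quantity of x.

Utility is quasi-linear in y; the FOC for x is 12/√x = P_x/P_y.
Thus x* = (12·P_y/P_x)² — independent of M — with the rest of income spent on y.
Plugging in: x* = (12·1/12)² = 1.

x* = 1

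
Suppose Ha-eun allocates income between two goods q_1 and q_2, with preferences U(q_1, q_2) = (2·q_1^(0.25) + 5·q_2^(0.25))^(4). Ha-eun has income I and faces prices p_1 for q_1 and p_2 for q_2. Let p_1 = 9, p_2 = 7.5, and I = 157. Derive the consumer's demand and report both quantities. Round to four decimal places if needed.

MU_q_1 ∝ 2·q_1^(-0.75), MU_q_2 ∝ 5·q_2^(-0.75), so MRS = (2/5)·(q_2/q_1)^(0.75) = p_1/p_2.
Hence q_2/q_1 = ((5/2)·p_1/p_2)^(1/(0.75)), i.e. raised to the 4/3 power.
Substitute q_2 = (q_2/q_1)·q_1 into the budget: q_1* = I/(p_1 + p_2·(q_2/q_1)).
Numerically q_2/q_1 = 4.326749, so q_1* = 157/(9 + 7.5·4.326749) = 3.7876 and q_2* = 4.326749·3.7876 = 16.3882.

q_1* = 3.7876, q_2* = 16.3882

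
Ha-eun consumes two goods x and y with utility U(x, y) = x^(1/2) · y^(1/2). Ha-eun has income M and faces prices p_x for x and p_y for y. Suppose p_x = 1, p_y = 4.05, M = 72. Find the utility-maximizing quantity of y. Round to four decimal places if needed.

y* = 8.8889

Tangency: MRS = y/x = p_x/p_y.
So 0.5·p_y·y = 0.5·p_x·x; combined with the budget, a share 0.5 of income goes to x.
Demand: x*(p_x,p_y,M) = 0.5·M/p_x and y* = 0.5·M/p_y.
At p_x=1, p_y=4.05, M=72: y* = 0.5·72/4.05 = 8.8889.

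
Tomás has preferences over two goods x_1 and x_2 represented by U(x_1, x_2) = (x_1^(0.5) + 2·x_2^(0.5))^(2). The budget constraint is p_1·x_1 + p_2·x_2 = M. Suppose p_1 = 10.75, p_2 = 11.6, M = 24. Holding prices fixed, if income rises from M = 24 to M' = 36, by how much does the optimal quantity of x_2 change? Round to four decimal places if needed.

Δx_2* = 0.8147

MU_x_1 ∝ x_1^(-0.5), MU_x_2 ∝ 2·x_2^(-0.5), so MRS = (1/2)·(x_2/x_1)^(0.5) = p_1/p_2.
Solve for the ratio: x_2/x_1 = [2·p_1/p_2]^(2).
With the ratio pinned down, the budget gives x_1* = M/(p_1 + p_2·(x_2/x_1)) and x_2* = (x_2/x_1)·x_1*.
Numerically x_2/x_1 = 3.435271, so x_1* = 24/(10.75 + 11.6·3.435271) = 0.4743 and x_2* = 3.435271·0.4743 = 1.6294.
At M' = 36: x_2* = 2.4441. Change: 2.4441 − 1.6294 = 0.8147.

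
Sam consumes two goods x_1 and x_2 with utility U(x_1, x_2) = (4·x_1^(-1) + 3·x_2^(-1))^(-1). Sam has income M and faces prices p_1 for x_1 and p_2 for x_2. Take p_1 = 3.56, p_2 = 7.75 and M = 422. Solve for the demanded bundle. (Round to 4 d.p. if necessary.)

x_1* = 52.0416, x_2* = 30.5461

MU_x_1 ∝ 4·x_1^(-2), MU_x_2 ∝ 3·x_2^(-2), so MRS = (4/3)·(x_2/x_1)^(2) = p_1/p_2.
Solve for the ratio: x_2/x_1 = [(3/4)·p_1/p_2]^(0.5).
With the ratio pinned down, the budget gives x_1* = M/(p_1 + p_2·(x_2/x_1)) and x_2* = (x_2/x_1)·x_1*.
Numerically x_2/x_1 = 0.586955, so x_1* = 422/(3.56 + 7.75·0.586955) = 52.0416 and x_2* = 0.586955·52.0416 = 30.5461.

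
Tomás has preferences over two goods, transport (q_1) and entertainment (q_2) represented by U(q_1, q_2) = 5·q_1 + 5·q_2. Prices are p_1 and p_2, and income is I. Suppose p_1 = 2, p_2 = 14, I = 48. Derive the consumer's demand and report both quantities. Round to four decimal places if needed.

Linear utility — the consumer picks whichever good has higher MU/price: 5/2 = 2.5 vs 5/14 = 0.3571.
q_1 gives more utility per dollar, so spend all income on q_1: q_1* = I/p_1, q_2* = 0.
Numerically: q_1* = 24, q_2* = 0.

q_1* = 24, q_2* = 0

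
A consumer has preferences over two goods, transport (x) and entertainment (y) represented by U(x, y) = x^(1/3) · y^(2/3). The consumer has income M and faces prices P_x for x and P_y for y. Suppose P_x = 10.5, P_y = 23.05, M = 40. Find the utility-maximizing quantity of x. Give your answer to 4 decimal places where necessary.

Tangency: MRS = (1/2)·y/x = P_x/P_y.
So 1/3·P_y·y = 2/3·P_x·x; combined with the budget, a share 1/3 of income goes to x.
Demand: x*(P_x,P_y,M) = 1/3·M/P_x and y* = 2/3·M/P_y.
At P_x=10.5, P_y=23.05, M=40: x* = 1/3·40/10.5 = 1.2698.

x* = 1.2698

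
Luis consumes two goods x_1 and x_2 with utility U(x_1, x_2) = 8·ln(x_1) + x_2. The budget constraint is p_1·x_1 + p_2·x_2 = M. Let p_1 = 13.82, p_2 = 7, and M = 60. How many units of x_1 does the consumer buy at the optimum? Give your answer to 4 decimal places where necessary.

MU_x_1 = 8/x_1, MU_x_2 = 1. Tangency: 8/x_1 = p_1/p_2.
So x_1*(p_1,p_2) = 8·p_2/p_1, independent of income; and x_2* = (M − 8·p_2)/p_2.
At the given prices: x_1* = 8·7/13.82 = 4.0521.

x_1* = 4.0521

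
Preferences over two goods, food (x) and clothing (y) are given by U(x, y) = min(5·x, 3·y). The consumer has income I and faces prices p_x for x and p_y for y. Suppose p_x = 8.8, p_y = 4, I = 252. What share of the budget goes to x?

share on x = 0.569

Leontief preferences: the optimum is at the kink where x/3 = y/5, i.e. y = (5/3)·x.
Budget: p_x·x + p_y·(5/3)·x = I, so (3·p_x + 5·p_y)·x = 3·I.
Demand: x*(p_x,p_y,I) = 3·I/(3·p_x + 5·p_y), y* = 5·I/(3·p_x + 5·p_y).
Here 3·8.8 + 5·4 = 46.4, giving x* = 16.2931 and y* = 27.1552.
Expenditure on x: 8.8·16.2931 = 143.3793; share = 0.569.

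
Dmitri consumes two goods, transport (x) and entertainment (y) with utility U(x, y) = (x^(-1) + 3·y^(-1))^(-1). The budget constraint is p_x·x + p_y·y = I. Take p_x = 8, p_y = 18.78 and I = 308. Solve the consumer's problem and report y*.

MRS = MU_x/MU_y = (1/3)·(y/x)^(2). Set equal to p_x/p_y.
Hence y/x = (3·p_x/p_y)^(1/(2)), i.e. raised to the 0.5 power.
Substitute y = (y/x)·x into the budget: x* = I/(p_x + p_y·(y/x)).
Numerically y/x = 1.130467, so x* = 308/(8 + 18.78·1.130467) = 10.5371 and y* = 1.130467·10.5371 = 11.9118.

y* = 11.9118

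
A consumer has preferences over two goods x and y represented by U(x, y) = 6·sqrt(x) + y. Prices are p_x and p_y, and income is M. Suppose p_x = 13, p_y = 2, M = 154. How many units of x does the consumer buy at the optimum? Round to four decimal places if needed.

Utility is quasi-linear in y; the FOC for x is 3/√x = p_x/p_y.
Thus x* = (3·p_y/p_x)² — independent of M — with the rest of income spent on y.
Plugging in: x* = (3·2/13)² = 0.213.

x* = 0.213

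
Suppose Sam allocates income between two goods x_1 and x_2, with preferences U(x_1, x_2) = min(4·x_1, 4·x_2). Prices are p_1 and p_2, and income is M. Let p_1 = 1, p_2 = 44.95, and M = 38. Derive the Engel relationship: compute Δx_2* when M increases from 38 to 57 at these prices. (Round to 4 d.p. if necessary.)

With perfect complements, no substitution: consume in ratio x_1:x_2 = 4:4.
Budget: p_1·x_1 + p_2·x_1 = M, so (4·p_1 + 4·p_2)·x_1 = 4·M.
Demand: x_1*(p_1,p_2,M) = 4·M/(4·p_1 + 4·p_2), x_2* = 4·M/(4·p_1 + 4·p_2).
Here 4·1 + 4·44.95 = 183.8, giving x_2* = 0.827.
At M' = 57: x_2* = 1.2405. Change: 1.2405 − 0.827 = 0.4135.

Δx_2* = 0.4135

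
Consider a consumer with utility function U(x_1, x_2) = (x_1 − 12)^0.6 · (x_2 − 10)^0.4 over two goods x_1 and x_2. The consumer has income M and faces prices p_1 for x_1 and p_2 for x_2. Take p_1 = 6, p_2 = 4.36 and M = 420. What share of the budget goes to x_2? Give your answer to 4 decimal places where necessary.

share on x_2 = 0.3937

MRS = (3/2)·(x_2−10)/(x_1−12). Tangency with p_1/p_2 gives x_2−10 = (2/3)·(p_1/p_2)·(x_1−12).
After buying the subsistence bundle (12, 10), a share 0.6 of the remaining income goes to x_1: x_1* = 12 + 0.6·(M − 12p_1 − 10p_2)/p_1.
Discretionary income = 420 − 12·6 − 10·4.36 = 304.4; x_1* = 12 + 0.6·304.4/6 = 42.44; x_2* = 10 + 0.4·304.4/4.36 = 37.9266.
Expenditure on x_2: 4.36·37.9266 = 165.36; share = 0.3937.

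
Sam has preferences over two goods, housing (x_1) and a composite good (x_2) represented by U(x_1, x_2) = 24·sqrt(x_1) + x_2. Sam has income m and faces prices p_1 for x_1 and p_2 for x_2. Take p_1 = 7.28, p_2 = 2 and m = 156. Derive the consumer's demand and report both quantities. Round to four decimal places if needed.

Set MRS = p_1/p_2: 12·x_1^(−1/2) = p_1/p_2.
Thus x_1* = (12·p_2/p_1)² — independent of m — with the rest of income spent on x_2.
Plugging in: x_1* = (12·2/7.28)² = 10.8683, x_2* = 38.4396.

x_1* = 10.8683, x_2* = 38.4396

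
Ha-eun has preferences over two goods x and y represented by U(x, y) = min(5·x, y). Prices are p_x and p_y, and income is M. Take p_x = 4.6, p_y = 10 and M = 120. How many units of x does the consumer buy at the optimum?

x* = 2.1978

With perfect complements, no substitution: consume in ratio x:y = 1:5.
Budget: p_x·x + p_y·5·x = M, so (p_x + 5·p_y)·x = M.
Demand: x*(p_x,p_y,M) = M/(p_x + 5·p_y), y* = 5·M/(p_x + 5·p_y).
Here 4.6 + 5·10 = 54.6, giving x* = 2.1978.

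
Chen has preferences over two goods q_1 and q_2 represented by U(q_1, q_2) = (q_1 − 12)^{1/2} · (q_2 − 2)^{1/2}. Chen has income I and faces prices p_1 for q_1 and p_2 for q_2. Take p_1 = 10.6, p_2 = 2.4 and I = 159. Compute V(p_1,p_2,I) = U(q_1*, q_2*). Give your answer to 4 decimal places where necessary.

V = 2.6765

MRS = (q_2−2)/(q_1−12). Tangency with p_1/p_2 gives q_2−2 = (p_1/p_2)·(q_1−12).
After buying the subsistence bundle (12, 2), a share 0.5 of the remaining income goes to q_1: q_1* = 12 + 0.5·(I − 12p_1 − 2p_2)/p_1.
Discretionary income = 159 − 12·10.6 − 2·2.4 = 27; q_1* = 12 + 0.5·27/10.6 = 13.2736; q_2* = 2 + 0.5·27/2.4 = 7.625.
Utility at the optimum: U(13.2736, 7.625) = 2.6765.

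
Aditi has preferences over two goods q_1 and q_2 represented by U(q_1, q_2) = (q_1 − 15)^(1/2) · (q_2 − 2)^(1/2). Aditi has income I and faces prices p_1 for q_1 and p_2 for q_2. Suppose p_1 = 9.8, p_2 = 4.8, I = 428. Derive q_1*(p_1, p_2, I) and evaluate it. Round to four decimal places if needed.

This is Cobb-Douglas in (q_1−15, q_2−2): tangency gives 0.5·p_2·(q_2−2) = 0.5·p_1·(q_1−15).
Substituting into the budget: q_1* = 15 + 0.5·(I − 15·p_1 − 2·p_2)/p_1, and q_2* = 2 + 0.5·(…)/p_2.
Discretionary income = 428 − 15·9.8 − 2·4.8 = 271.4; q_1* = 15 + 0.5·271.4/9.8 = 28.8469.

q_1* = 28.8469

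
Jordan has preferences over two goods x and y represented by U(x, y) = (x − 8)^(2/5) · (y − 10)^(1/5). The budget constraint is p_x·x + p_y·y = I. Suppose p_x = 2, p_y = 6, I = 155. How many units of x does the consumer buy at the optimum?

x* = 34.3333

Let x' = x−8, y' = y−10. MRS = 2·y'/x' = p_x/p_y.
Substituting into the budget: x* = 8 + 2/3·(I − 8·p_x − 10·p_y)/p_x, and y* = 10 + 1/3·(…)/p_y.
Discretionary income = 155 − 8·2 − 10·6 = 79; x* = 8 + 2/3·79/2 = 34.3333.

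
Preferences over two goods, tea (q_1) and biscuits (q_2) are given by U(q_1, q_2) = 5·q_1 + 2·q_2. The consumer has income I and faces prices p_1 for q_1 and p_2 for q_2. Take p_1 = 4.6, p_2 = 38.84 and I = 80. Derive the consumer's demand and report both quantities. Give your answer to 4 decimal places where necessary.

q_1* = 17.3913, q_2* = 0

q_1 gives more utility per dollar, so spend all income on q_1: q_1* = I/p_1, q_2* = 0.
Numerically: q_1* = 17.3913, q_2* = 0.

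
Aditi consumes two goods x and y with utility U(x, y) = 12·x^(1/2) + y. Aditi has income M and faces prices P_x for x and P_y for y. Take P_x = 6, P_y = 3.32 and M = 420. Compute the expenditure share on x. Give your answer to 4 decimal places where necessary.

Thus x* = (6·P_y/P_x)² — independent of M — with the rest of income spent on y.
Plugging in: x* = (6·3.32/6)² = 11.0224, y* = 106.586.
Expenditure on x: 6·11.0224 = 66.1344; share = 0.1575.

share on x = 0.1575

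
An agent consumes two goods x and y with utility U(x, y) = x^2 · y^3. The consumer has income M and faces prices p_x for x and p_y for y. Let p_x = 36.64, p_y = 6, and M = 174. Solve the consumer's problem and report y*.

MU_x/MU_y = (2·y)/(3·x); tangency sets this equal to p_x/p_y.
So 2·p_y·y = 3·p_x·x; combined with the budget, a share 0.4 of income goes to x.
Demand: x*(p_x,p_y,M) = 0.4·M/p_x and y* = 0.6·M/p_y.
At p_x=36.64, p_y=6, M=174: y* = 0.6·174/6 = 17.4.

y* = 17.4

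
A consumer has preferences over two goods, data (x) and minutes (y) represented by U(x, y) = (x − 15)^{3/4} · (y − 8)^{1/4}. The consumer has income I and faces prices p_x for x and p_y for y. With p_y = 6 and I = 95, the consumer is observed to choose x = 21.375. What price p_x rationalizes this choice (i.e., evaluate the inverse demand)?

This is Cobb-Douglas in (x−15, y−8): tangency gives 0.75·p_y·(y−8) = 0.25·p_x·(x−15).
After buying the subsistence bundle (15, 8), a share 0.75 of the remaining income goes to x: x* = 15 + 0.75·(I − 15p_x − 8p_y)/p_x.
Set x* = 21.375 in the demand function and solve for p_x: p_x = 2.

p_x = 2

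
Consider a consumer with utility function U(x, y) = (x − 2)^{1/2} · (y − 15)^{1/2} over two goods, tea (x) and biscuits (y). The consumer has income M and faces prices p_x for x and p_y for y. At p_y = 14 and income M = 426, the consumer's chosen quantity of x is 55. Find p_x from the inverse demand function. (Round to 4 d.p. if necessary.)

p_x = 2

This is Cobb-Douglas in (x−2, y−15): tangency gives 0.5·p_y·(y−15) = 0.5·p_x·(x−2).
Substituting into the budget: x* = 2 + 0.5·(M − 2·p_x − 15·p_y)/p_x, and y* = 15 + 0.5·(…)/p_y.
Set x* = 55 in the demand function and solve for p_x: p_x = 2.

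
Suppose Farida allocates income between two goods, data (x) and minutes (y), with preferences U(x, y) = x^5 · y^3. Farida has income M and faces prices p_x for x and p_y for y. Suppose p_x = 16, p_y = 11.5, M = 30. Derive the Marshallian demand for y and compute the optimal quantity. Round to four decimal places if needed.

The MRS is (5/3)·y/x. Set MRS = p_x/p_y.
Rearranging, p_y·y = (3/5)·p_x·x. Substituting into the budget gives p_x·x·(1 + (3/5)) = M.
Demand: x*(p_x,p_y,M) = 0.625·M/p_x and y* = 0.375·M/p_y.
At p_x=16, p_y=11.5, M=30: y* = 0.375·30/11.5 = 0.9783.

y* = 0.9783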